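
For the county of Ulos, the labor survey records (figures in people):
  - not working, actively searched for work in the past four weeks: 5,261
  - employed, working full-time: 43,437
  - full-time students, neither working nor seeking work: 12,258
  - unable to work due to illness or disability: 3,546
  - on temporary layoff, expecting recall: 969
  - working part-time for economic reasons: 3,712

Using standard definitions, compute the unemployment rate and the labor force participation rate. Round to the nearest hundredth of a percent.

Employed = 43,437 + 3,712 = 47,149 (anyone who worked, including part-time for economic reasons, counts as employed).
Unemployed = 5,261 + 969 = 6,230 (jobless and actively searching, or on temporary layoff).
Labor force = 47,149 + 6,230 = 53,379.
Not in labor force = 12,258 + 3,546 = 15,804 (those not working and not actively searching are outside the labor force).
Civilian working-age population = 53,379 + 15,804 = 69,183.
Unemployment rate = 6,230 / 53,379 = 11.67%.
Labor force participation rate = 53,379 / 69,183 = 77.16%.

Unemployment rate ≈ 11.67%; labor force participation rate ≈ 77.16%.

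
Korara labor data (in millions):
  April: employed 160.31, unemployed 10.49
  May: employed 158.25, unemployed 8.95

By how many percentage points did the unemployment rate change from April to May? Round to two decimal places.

The unemployment rate changed by −0.79 percentage points.

April: labor force = 160.31 + 10.49 = 170.80; u = 10.49/170.80 = 6.14%.
May: labor force = 158.25 + 8.95 = 167.20; u = 8.95/167.20 = 5.35%.
Change = 5.35% − 6.14% = −0.79 pp.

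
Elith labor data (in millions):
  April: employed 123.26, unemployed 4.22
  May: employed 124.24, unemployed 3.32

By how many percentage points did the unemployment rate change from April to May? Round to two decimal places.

The unemployment rate changed by −0.71 percentage points.

April: labor force = 123.26 + 4.22 = 127.48; u = 4.22/127.48 = 3.31%.
May: labor force = 124.24 + 3.32 = 127.56; u = 3.32/127.56 = 2.60%.
Change = 2.60% − 3.31% = −0.71 pp.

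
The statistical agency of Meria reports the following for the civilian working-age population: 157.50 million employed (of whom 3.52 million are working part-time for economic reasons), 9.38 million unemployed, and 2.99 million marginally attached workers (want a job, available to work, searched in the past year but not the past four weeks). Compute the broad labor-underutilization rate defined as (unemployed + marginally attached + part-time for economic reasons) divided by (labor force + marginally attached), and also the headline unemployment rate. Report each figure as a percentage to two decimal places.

Labor force = 157.50 + 9.38 = 166.88 million.
Numerator = 9.38 + 2.99 + 3.52 = 15.89 million.
Denominator = 166.88 + 2.99 = 169.87 million.
Broad rate = 15.89 / 169.87 = 9.35%.
Headline unemployment rate = 9.38 / 166.88 = 5.62%.

Broad underutilization rate ≈ 9.35%; headline unemployment rate ≈ 5.62%.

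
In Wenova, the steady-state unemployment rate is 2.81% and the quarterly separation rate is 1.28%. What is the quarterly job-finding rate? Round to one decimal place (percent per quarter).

From u* = s/(s+f): f = s·(1−u)/u.
f = 1.28 × (1 − 0.0281) / 0.0281 = 1.2440 / 0.0281 ≈ 44.3% per quarter.

Job-finding rate ≈ 44.3% per quarter.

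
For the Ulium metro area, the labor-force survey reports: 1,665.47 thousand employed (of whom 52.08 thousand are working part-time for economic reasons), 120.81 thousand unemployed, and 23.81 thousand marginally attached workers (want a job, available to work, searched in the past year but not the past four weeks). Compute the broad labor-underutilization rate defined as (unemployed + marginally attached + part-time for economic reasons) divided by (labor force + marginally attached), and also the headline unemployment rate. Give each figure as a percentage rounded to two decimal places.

Labor force = 1,665.47 + 120.81 = 1,786.28 thousand.
Numerator = 120.81 + 23.81 + 52.08 = 196.70 thousand.
Denominator = 1,786.28 + 23.81 = 1,810.09 thousand.
Broad rate = 196.70 / 1,810.09 = 10.87%.
Headline unemployment rate = 120.81 / 1,786.28 = 6.76%.

Broad underutilization rate ≈ 10.87%; headline unemployment rate ≈ 6.76%.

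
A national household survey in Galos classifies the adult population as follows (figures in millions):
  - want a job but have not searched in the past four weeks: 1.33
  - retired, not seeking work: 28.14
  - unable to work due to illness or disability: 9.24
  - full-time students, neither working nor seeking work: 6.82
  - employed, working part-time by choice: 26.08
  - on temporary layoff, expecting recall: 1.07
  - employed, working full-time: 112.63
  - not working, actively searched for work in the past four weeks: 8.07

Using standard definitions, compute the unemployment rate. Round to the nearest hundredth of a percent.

Unemployment rate ≈ 6.18%.

Employed = 26.08 + 112.63 = 138.71 million.
Unemployed = 1.07 + 8.07 = 9.14 million (jobless and actively searching, or on temporary layoff).
Labor force = 138.71 + 9.14 = 147.85 million.
Unemployment rate = 9.14 / 147.85 = 6.18%.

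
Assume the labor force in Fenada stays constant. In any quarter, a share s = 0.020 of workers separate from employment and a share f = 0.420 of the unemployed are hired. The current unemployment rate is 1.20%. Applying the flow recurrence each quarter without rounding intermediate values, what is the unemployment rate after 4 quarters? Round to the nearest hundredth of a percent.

With a fixed labor force, u_{t+1} = u_t + s·(1−u_t) − f·u_t = u_t·(1−s−f) + s.
Here 1−s−f = 0.560 and s = 0.020.
u_1 = 0.012000 × 0.560 + 0.020 = 0.026720.
u_2 = 0.026720 × 0.560 + 0.020 = 0.034963.
u_3 = 0.034963 × 0.560 + 0.020 = 0.039579.
u_4 = 0.039579 × 0.560 + 0.020 = 0.042164.

Unemployment rate after four quarters ≈ 4.22%.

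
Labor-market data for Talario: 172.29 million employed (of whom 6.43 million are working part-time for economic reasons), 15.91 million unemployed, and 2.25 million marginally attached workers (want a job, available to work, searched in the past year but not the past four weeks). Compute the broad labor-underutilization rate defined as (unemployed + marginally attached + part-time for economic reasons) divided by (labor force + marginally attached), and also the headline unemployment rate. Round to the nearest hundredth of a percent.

Broad underutilization rate ≈ 12.91%; headline unemployment rate ≈ 8.45%.

Labor force = 172.29 + 15.91 = 188.20 million.
Numerator = 15.91 + 2.25 + 6.43 = 24.59 million.
Denominator = 188.20 + 2.25 = 190.45 million.
Broad rate = 24.59 / 190.45 = 12.91%.
Headline unemployment rate = 15.91 / 188.20 = 8.45%.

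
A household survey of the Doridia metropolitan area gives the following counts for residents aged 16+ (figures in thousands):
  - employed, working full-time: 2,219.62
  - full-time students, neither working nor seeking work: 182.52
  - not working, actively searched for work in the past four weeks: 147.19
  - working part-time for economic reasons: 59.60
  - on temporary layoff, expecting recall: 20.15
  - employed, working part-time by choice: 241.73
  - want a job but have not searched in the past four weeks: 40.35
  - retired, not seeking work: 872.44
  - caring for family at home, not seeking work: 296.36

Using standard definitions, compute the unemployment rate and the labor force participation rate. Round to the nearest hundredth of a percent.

Unemployment rate ≈ 6.22%; labor force participation rate ≈ 65.89%.

Employed = 2,219.62 + 59.60 + 241.73 = 2,520.95 thousand (anyone who worked, including part-time for economic reasons, counts as employed).
Unemployed = 147.19 + 20.15 = 167.34 thousand (jobless and actively searching, or on temporary layoff).
Labor force = 2,520.95 + 167.34 = 2,688.29 thousand.
Not in labor force = 182.52 + 40.35 + 872.44 + 296.36 = 1,391.67 thousand (those not working and not actively searching are outside the labor force — including those who want a job but have given up searching).
Civilian working-age population = 2,688.29 + 1,391.67 = 4,079.96 thousand.
Unemployment rate = 167.34 / 2,688.29 = 6.22%.
Labor force participation rate = 2,688.29 / 4,079.96 = 65.89%.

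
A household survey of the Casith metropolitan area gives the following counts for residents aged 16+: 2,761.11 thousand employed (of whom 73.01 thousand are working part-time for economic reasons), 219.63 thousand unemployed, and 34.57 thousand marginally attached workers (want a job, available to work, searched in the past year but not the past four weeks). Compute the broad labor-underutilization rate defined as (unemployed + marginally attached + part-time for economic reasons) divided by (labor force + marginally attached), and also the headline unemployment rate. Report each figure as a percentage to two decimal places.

Broad underutilization rate ≈ 10.85%; headline unemployment rate ≈ 7.37%.

Labor force = 2,761.11 + 219.63 = 2,980.74 thousand.
Numerator = 219.63 + 34.57 + 73.01 = 327.21 thousand.
Denominator = 2,980.74 + 34.57 = 3,015.31 thousand.
Broad rate = 327.21 / 3,015.31 = 10.85%.
Headline unemployment rate = 219.63 / 2,980.74 = 7.37%.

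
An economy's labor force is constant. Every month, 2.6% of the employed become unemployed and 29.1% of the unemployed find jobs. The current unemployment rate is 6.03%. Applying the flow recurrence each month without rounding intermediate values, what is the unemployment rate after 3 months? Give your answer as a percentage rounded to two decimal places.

With a fixed labor force, u_{t+1} = u_t + s·(1−u_t) − f·u_t = u_t·(1−s−f) + s.
Here 1−s−f = 0.683 and s = 0.026.
u_1 = 0.060300 × 0.683 + 0.026 = 0.067185.
u_2 = 0.067185 × 0.683 + 0.026 = 0.071887.
u_3 = 0.071887 × 0.683 + 0.026 = 0.075099.

Unemployment rate after three months ≈ 7.51%.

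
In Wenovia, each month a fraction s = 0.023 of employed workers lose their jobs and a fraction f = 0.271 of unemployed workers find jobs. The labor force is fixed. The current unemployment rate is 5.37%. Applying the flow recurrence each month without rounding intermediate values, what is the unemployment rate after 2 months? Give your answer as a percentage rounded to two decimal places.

Unemployment rate after two months ≈ 6.60%.

With a fixed labor force, u_{t+1} = u_t + s·(1−u_t) − f·u_t = u_t·(1−s−f) + s.
Here 1−s−f = 0.706 and s = 0.023.
u_1 = 0.053700 × 0.706 + 0.023 = 0.060912.
u_2 = 0.060912 × 0.706 + 0.023 = 0.066004.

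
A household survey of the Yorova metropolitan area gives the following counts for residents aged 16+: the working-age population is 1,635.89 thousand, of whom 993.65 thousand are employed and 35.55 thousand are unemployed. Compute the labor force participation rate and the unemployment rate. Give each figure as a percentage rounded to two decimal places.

Labor force = employed + unemployed = 993.65 + 35.55 = 1,029.20 thousand.
Unemployment rate = 35.55 / 1,029.20 = 3.45%.
Labor force participation rate = 1,029.20 / 1,635.89 = 62.91%.

Labor force participation rate ≈ 62.91%; unemployment rate ≈ 3.45%.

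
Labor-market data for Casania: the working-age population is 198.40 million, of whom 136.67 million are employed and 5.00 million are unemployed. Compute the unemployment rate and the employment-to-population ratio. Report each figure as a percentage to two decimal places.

Labor force = employed + unemployed = 136.67 + 5.00 = 141.67 million.
Unemployment rate = 5.00 / 141.67 = 3.53%.
Employment-population ratio = 136.67 / 198.40 = 68.89%.

Unemployment rate ≈ 3.53%; employment-population ratio ≈ 68.89%.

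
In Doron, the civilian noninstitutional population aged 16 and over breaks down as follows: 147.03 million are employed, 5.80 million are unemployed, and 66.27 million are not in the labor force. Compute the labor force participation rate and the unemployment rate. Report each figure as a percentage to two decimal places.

Labor force participation rate ≈ 69.75%; unemployment rate ≈ 3.80%.

Labor force = employed + unemployed = 147.03 + 5.80 = 152.83 million.
Working-age population = 152.83 + 66.27 = 219.10 million.
Unemployment rate = 5.80 / 152.83 = 3.80%.
Labor force participation rate = 152.83 / 219.10 = 69.75%.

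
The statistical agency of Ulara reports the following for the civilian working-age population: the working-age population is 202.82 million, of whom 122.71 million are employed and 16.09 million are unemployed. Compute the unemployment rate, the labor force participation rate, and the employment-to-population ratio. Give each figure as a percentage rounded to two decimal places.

Unemployment rate ≈ 11.59%; labor force participation rate ≈ 68.44%; employment-population ratio ≈ 60.50%.

Labor force = employed + unemployed = 122.71 + 16.09 = 138.80 million.
Unemployment rate = 16.09 / 138.80 = 11.59%.
Labor force participation rate = 138.80 / 202.82 = 68.44%.
Employment-population ratio = 122.71 / 202.82 = 60.50%.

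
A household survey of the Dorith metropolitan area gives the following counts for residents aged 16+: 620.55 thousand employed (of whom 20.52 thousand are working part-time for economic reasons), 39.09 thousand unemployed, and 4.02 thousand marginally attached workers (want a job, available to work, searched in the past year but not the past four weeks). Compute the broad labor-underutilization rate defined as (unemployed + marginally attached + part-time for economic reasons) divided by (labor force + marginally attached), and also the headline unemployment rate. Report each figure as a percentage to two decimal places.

Broad underutilization rate ≈ 9.59%; headline unemployment rate ≈ 5.93%.

Labor force = 620.55 + 39.09 = 659.64 thousand.
Numerator = 39.09 + 4.02 + 20.52 = 63.63 thousand.
Denominator = 659.64 + 4.02 = 663.66 thousand.
Broad rate = 63.63 / 663.66 = 9.59%.
Headline unemployment rate = 39.09 / 659.64 = 5.93%.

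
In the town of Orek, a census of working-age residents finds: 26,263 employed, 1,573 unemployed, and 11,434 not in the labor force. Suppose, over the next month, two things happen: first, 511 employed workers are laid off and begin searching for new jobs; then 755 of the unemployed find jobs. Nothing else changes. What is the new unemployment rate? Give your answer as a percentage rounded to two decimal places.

New unemployment rate ≈ 4.77%.

Initially, labor force = 26,263 + 1,573 = 27,836, so u = 1,573/27,836 = 5.65%.
After the first change, employed falls and unemployed rises by 511; labor force unchanged → E = 25,752, U = 2,084, labor force = 27,836.
After the second change, unemployed falls and employed rises by 755; labor force unchanged → E = 26,507, U = 1,329, labor force = 27,836.
New unemployment rate = 1,329 / 27,836 = 4.77%.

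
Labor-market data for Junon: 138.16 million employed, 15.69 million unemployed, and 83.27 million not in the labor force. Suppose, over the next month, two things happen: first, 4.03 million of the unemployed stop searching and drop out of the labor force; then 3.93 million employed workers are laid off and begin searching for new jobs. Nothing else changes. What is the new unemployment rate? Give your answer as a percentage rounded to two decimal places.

Initially, labor force = 138.16 + 15.69 = 153.85 million, so u = 15.69/153.85 = 10.20%.
After the first change, unemployed and labor force both fall by 4.03 → E = 138.16, U = 11.66, labor force = 149.82 million.
After the second change, employed falls and unemployed rises by 3.93; labor force unchanged → E = 134.23, U = 15.59, labor force = 149.82 million.
New unemployment rate = 15.59 / 149.82 = 10.41%.

New unemployment rate ≈ 10.41%.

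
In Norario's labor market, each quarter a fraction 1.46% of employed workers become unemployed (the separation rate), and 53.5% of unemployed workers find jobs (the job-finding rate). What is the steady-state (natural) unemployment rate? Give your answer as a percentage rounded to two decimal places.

At steady state the flows balance: s·E = f·U, so U/(E+U) = s/(s+f).
u* = 1.46 / (1.46 + 53.5) = 1.46 / 54.96 = 2.66%.

Steady-state unemployment rate ≈ 2.66%.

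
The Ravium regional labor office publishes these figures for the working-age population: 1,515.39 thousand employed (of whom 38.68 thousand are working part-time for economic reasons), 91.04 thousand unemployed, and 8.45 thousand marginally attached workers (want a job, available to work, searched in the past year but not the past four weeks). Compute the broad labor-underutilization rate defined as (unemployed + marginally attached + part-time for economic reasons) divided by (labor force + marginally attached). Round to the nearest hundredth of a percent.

Labor force = 1,515.39 + 91.04 = 1,606.43 thousand.
Numerator = 91.04 + 8.45 + 38.68 = 138.17 thousand.
Denominator = 1,606.43 + 8.45 = 1,614.88 thousand.
Broad rate = 138.17 / 1,614.88 = 8.56%.

Broad underutilization rate ≈ 8.56%.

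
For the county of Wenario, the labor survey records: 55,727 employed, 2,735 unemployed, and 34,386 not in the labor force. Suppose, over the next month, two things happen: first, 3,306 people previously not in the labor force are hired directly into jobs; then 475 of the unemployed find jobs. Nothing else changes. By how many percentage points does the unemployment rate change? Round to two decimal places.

Initially, labor force = 55,727 + 2,735 = 58,462, so u = 2,735/58,462 = 4.68%.
After the first change, employed and labor force both rise by 3,306; unemployed unchanged → E = 59,033, U = 2,735, labor force = 61,768.
After the second change, unemployed falls and employed rises by 475; labor force unchanged → E = 59,508, U = 2,260, labor force = 61,768.
New unemployment rate = 2,260 / 61,768 = 3.66%.
Change = 3.66% − 4.68% = −1.02 percentage points.

The unemployment rate changes by −1.02 percentage points.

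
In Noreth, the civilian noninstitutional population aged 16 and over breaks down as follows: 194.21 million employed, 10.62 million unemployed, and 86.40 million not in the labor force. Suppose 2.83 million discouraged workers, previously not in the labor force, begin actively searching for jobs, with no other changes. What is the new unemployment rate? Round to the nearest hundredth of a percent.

Initially, labor force = 194.21 + 10.62 = 204.83 million, so u = 10.62/204.83 = 5.18%.
After the change, unemployed and labor force both rise by 2.83 → E = 194.21, U = 13.45, labor force = 207.66 million.
New unemployment rate = 13.45 / 207.66 = 6.48%.

New unemployment rate ≈ 6.48%.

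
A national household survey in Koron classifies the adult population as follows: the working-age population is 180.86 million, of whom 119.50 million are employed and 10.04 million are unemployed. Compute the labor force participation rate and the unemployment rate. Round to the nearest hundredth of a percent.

Labor force participation rate ≈ 71.62%; unemployment rate ≈ 7.75%.

Labor force = employed + unemployed = 119.50 + 10.04 = 129.54 million.
Unemployment rate = 10.04 / 129.54 = 7.75%.
Labor force participation rate = 129.54 / 180.86 = 71.62%.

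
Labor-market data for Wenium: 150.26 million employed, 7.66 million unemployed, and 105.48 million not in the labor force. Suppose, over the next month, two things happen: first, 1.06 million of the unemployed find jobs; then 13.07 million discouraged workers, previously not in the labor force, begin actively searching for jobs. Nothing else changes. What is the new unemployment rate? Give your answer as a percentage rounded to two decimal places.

New unemployment rate ≈ 11.50%.

Initially, labor force = 150.26 + 7.66 = 157.92 million, so u = 7.66/157.92 = 4.85%.
After the first change, unemployed falls and employed rises by 1.06; labor force unchanged → E = 151.32, U = 6.60, labor force = 157.92 million.
After the second change, unemployed and labor force both rise by 13.07 → E = 151.32, U = 19.67, labor force = 170.99 million.
New unemployment rate = 19.67 / 170.99 = 11.50%.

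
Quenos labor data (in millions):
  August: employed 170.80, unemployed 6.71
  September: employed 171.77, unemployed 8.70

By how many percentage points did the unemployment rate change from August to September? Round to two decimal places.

August: labor force = 170.80 + 6.71 = 177.51; u = 6.71/177.51 = 3.78%.
September: labor force = 171.77 + 8.70 = 180.47; u = 8.70/180.47 = 4.82%.
Change = 4.82% − 3.78% = +1.04 pp.

The unemployment rate changed by +1.04 percentage points.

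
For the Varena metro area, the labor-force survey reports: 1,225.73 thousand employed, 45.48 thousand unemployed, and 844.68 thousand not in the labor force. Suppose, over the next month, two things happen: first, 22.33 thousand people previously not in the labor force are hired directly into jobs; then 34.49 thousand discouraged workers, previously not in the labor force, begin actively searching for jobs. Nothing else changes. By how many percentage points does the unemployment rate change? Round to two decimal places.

Initially, labor force = 1,225.73 + 45.48 = 1,271.21 thousand, so u = 45.48/1,271.21 = 3.58%.
After the first change, employed and labor force both rise by 22.33; unemployed unchanged → E = 1,248.06, U = 45.48, labor force = 1,293.54 thousand.
After the second change, unemployed and labor force both rise by 34.49 → E = 1,248.06, U = 79.97, labor force = 1,328.03 thousand.
New unemployment rate = 79.97 / 1,328.03 = 6.02%.
Change = 6.02% − 3.58% = +2.44 percentage points.

The unemployment rate changes by +2.44 percentage points.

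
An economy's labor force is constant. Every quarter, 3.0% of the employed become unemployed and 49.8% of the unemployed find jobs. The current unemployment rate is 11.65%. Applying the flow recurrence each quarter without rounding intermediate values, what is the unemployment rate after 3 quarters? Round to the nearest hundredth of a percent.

Unemployment rate after three quarters ≈ 6.31%.

With a fixed labor force, u_{t+1} = u_t + s·(1−u_t) − f·u_t = u_t·(1−s−f) + s.
Here 1−s−f = 0.472 and s = 0.030.
u_1 = 0.116500 × 0.472 + 0.030 = 0.084988.
u_2 = 0.084988 × 0.472 + 0.030 = 0.070114.
u_3 = 0.070114 × 0.472 + 0.030 = 0.063094.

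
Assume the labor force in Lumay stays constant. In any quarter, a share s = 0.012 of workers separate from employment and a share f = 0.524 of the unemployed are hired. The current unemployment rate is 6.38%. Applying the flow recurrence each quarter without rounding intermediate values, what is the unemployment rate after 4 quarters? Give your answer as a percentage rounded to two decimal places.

Unemployment rate after four quarters ≈ 2.43%.

With a fixed labor force, u_{t+1} = u_t + s·(1−u_t) − f·u_t = u_t·(1−s−f) + s.
Here 1−s−f = 0.464 and s = 0.012.
u_1 = 0.063800 × 0.464 + 0.012 = 0.041603.
u_2 = 0.041603 × 0.464 + 0.012 = 0.031304.
u_3 = 0.031304 × 0.464 + 0.012 = 0.026525.
u_4 = 0.026525 × 0.464 + 0.012 = 0.024308.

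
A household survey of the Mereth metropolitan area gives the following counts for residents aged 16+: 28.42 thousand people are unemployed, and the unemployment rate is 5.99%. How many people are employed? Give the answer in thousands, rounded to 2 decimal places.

Labor force = U / u = 28.42 / 0.0599 ≈ 474.46 thousand.
Employed = labor force − unemployed = 474.46 − 28.42 = 446.04 thousand.

About 446.04 thousand are employed.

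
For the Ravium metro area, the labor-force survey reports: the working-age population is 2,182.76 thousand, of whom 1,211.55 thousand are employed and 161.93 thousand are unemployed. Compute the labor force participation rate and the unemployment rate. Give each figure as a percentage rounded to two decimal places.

Labor force participation rate ≈ 62.92%; unemployment rate ≈ 11.79%.

Labor force = employed + unemployed = 1,211.55 + 161.93 = 1,373.48 thousand.
Unemployment rate = 161.93 / 1,373.48 = 11.79%.
Labor force participation rate = 1,373.48 / 2,182.76 = 62.92%.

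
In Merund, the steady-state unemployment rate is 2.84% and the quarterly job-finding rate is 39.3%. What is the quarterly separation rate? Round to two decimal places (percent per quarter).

Separation rate ≈ 1.15% per quarter.

From u* = s/(s+f): s = u·f/(1−u).
s = 0.0284 × 39.3 / (1 − 0.0284) = 1.1161 / 0.9716 ≈ 1.15% per quarter.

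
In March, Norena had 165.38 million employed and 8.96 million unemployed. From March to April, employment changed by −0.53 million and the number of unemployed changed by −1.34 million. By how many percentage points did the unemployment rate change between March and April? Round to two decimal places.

March: labor force = 165.38 + 8.96 = 174.34; u = 8.96/174.34 = 5.14%.
April: labor force = 164.85 + 7.62 = 172.47; u = 7.62/172.47 = 4.42%.
Change = 4.42% − 5.14% = −0.72 pp.

The unemployment rate changed by −0.72 percentage points.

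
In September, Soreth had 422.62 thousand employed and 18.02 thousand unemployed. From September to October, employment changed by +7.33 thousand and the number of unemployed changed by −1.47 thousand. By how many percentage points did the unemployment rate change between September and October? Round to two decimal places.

The unemployment rate changed by −0.38 percentage points.

September: labor force = 422.62 + 18.02 = 440.64; u = 18.02/440.64 = 4.09%.
October: labor force = 429.95 + 16.55 = 446.50; u = 16.55/446.50 = 3.71%.
Change = 3.71% − 4.09% = −0.38 pp.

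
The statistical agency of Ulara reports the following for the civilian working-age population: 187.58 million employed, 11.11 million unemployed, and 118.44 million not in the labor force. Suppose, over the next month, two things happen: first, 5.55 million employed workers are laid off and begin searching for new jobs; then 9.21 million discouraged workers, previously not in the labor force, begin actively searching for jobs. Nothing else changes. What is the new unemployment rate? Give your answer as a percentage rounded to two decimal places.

New unemployment rate ≈ 12.44%.

Initially, labor force = 187.58 + 11.11 = 198.69 million, so u = 11.11/198.69 = 5.59%.
After the first change, employed falls and unemployed rises by 5.55; labor force unchanged → E = 182.03, U = 16.66, labor force = 198.69 million.
After the second change, unemployed and labor force both rise by 9.21 → E = 182.03, U = 25.87, labor force = 207.90 million.
New unemployment rate = 25.87 / 207.90 = 12.44%.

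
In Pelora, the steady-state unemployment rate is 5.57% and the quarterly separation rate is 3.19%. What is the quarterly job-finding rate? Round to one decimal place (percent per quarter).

From u* = s/(s+f): f = s·(1−u)/u.
f = 3.19 × (1 − 0.0557) / 0.0557 = 3.0123 / 0.0557 ≈ 54.1% per quarter.

Job-finding rate ≈ 54.1% per quarter.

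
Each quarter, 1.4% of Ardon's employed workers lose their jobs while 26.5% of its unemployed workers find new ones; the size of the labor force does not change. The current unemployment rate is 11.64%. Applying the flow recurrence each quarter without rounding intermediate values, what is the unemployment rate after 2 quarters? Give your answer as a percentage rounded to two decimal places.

With a fixed labor force, u_{t+1} = u_t + s·(1−u_t) − f·u_t = u_t·(1−s−f) + s.
Here 1−s−f = 0.721 and s = 0.014.
u_1 = 0.116400 × 0.721 + 0.014 = 0.097924.
u_2 = 0.097924 × 0.721 + 0.014 = 0.084603.

Unemployment rate after two quarters ≈ 8.46%.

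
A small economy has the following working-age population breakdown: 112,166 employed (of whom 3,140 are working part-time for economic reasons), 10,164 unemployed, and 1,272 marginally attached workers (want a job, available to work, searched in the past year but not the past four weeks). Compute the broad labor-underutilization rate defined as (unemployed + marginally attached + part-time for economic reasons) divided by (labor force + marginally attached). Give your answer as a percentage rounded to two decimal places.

Labor force = 112,166 + 10,164 = 122,330.
Numerator = 10,164 + 1,272 + 3,140 = 14,576.
Denominator = 122,330 + 1,272 = 123,602.
Broad rate = 14,576 / 123,602 = 11.79%.

Broad underutilization rate ≈ 11.79%.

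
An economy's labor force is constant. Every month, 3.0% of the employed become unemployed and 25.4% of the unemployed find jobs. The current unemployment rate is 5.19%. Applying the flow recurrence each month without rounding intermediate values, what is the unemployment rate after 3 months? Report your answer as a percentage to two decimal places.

Unemployment rate after three months ≈ 8.59%.

With a fixed labor force, u_{t+1} = u_t + s·(1−u_t) − f·u_t = u_t·(1−s−f) + s.
Here 1−s−f = 0.716 and s = 0.030.
u_1 = 0.051900 × 0.716 + 0.030 = 0.067160.
u_2 = 0.067160 × 0.716 + 0.030 = 0.078087.
u_3 = 0.078087 × 0.716 + 0.030 = 0.085910.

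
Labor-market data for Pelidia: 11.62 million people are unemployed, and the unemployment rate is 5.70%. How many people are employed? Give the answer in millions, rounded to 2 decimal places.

About 192.24 million are employed.

Labor force = U / u = 11.62 / 0.0570 ≈ 203.86 million.
Employed = labor force − unemployed = 203.86 − 11.62 = 192.24 million.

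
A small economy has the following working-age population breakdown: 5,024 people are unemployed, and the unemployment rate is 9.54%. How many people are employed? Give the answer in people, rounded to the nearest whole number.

About 47,638 are employed.

Labor force = U / u = 5,024 / 0.0954 ≈ 52,662.
Employed = labor force − unemployed = 52,662 − 5,024 = 47,638.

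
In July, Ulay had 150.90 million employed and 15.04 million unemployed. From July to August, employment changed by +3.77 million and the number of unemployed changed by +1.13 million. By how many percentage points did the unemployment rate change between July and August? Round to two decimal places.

The unemployment rate changed by +0.40 percentage points.

July: labor force = 150.90 + 15.04 = 165.94; u = 15.04/165.94 = 9.06%.
August: labor force = 154.67 + 16.17 = 170.84; u = 16.17/170.84 = 9.46%.
Change = 9.46% − 9.06% = +0.40 pp.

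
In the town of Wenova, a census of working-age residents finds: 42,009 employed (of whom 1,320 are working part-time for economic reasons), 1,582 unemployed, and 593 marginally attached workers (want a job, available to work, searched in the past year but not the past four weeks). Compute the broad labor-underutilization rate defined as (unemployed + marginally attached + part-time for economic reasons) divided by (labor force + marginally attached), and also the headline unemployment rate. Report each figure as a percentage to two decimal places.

Labor force = 42,009 + 1,582 = 43,591.
Numerator = 1,582 + 593 + 1,320 = 3,495.
Denominator = 43,591 + 593 = 44,184.
Broad rate = 3,495 / 44,184 = 7.91%.
Headline unemployment rate = 1,582 / 43,591 = 3.63%.

Broad underutilization rate ≈ 7.91%; headline unemployment rate ≈ 3.63%.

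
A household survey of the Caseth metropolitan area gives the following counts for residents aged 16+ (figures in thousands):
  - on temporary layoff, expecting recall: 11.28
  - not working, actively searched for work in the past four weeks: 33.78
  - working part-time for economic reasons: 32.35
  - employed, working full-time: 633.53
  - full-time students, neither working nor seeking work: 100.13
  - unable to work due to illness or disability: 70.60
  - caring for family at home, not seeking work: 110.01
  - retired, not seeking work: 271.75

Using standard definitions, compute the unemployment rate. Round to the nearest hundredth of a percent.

Unemployment rate ≈ 6.34%.

Employed = 32.35 + 633.53 = 665.88 thousand (anyone who worked, including part-time for economic reasons, counts as employed).
Unemployed = 11.28 + 33.78 = 45.06 thousand (jobless and actively searching, or on temporary layoff).
Labor force = 665.88 + 45.06 = 710.94 thousand.
Unemployment rate = 45.06 / 710.94 = 6.34%.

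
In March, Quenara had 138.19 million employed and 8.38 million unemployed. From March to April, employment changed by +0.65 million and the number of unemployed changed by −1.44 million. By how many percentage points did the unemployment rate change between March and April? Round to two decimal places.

The unemployment rate changed by −0.96 percentage points.

March: labor force = 138.19 + 8.38 = 146.57; u = 8.38/146.57 = 5.72%.
April: labor force = 138.84 + 6.94 = 145.78; u = 6.94/145.78 = 4.76%.
Change = 4.76% − 5.72% = −0.96 pp.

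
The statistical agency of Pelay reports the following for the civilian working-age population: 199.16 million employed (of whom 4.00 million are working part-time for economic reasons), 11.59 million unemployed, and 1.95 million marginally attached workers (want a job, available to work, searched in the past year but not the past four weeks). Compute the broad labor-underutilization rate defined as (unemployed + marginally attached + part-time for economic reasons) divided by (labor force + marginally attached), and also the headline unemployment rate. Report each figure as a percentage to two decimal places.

Labor force = 199.16 + 11.59 = 210.75 million.
Numerator = 11.59 + 1.95 + 4.00 = 17.54 million.
Denominator = 210.75 + 1.95 = 212.70 million.
Broad rate = 17.54 / 212.70 = 8.25%.
Headline unemployment rate = 11.59 / 210.75 = 5.50%.

Broad underutilization rate ≈ 8.25%; headline unemployment rate ≈ 5.50%.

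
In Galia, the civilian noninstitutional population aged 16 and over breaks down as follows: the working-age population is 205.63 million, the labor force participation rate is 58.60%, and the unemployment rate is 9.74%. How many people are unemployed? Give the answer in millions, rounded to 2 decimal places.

Labor force = 0.5860 × 205.63 = 120.50 million.
Unemployed = 0.0974 × 120.50 ≈ 11.74 million.

About 11.74 million are unemployed.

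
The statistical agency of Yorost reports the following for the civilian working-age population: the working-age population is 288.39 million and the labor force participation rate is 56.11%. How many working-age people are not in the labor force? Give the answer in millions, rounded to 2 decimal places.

Share not in the labor force = 1 − 0.5611 = 0.4389.
Not in labor force = 0.4389 × 288.39 ≈ 126.57 million.

About 126.57 million are not in the labor force.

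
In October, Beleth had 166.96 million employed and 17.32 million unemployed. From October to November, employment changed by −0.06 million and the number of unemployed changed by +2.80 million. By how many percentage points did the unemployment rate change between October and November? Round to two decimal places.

October: labor force = 166.96 + 17.32 = 184.28; u = 17.32/184.28 = 9.40%.
November: labor force = 166.90 + 20.12 = 187.02; u = 20.12/187.02 = 10.76%.
Change = 10.76% − 9.40% = +1.36 pp.

The unemployment rate changed by +1.36 percentage points.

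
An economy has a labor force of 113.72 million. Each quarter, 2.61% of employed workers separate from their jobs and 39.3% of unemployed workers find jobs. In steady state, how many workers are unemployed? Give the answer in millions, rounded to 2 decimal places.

Steady-state unemployment rate u* = s/(s+f) = 2.61/(2.61+39.3) = 0.062276.
Unemployed = u* × labor force = 0.062276 × 113.72 ≈ 7.08 million.

About 7.08 million are unemployed in steady state.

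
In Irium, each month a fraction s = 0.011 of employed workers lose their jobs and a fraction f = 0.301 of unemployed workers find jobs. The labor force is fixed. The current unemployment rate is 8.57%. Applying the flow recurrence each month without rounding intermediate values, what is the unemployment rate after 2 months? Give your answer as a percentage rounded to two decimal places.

With a fixed labor force, u_{t+1} = u_t + s·(1−u_t) − f·u_t = u_t·(1−s−f) + s.
Here 1−s−f = 0.688 and s = 0.011.
u_1 = 0.085700 × 0.688 + 0.011 = 0.069962.
u_2 = 0.069962 × 0.688 + 0.011 = 0.059134.

Unemployment rate after two months ≈ 5.91%.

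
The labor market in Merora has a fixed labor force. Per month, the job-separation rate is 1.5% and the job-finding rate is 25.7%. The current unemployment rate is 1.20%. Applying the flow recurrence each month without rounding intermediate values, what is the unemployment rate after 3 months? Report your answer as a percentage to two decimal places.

Unemployment rate after three months ≈ 3.85%.

With a fixed labor force, u_{t+1} = u_t + s·(1−u_t) − f·u_t = u_t·(1−s−f) + s.
Here 1−s−f = 0.728 and s = 0.015.
u_1 = 0.012000 × 0.728 + 0.015 = 0.023736.
u_2 = 0.023736 × 0.728 + 0.015 = 0.032280.
u_3 = 0.032280 × 0.728 + 0.015 = 0.038500.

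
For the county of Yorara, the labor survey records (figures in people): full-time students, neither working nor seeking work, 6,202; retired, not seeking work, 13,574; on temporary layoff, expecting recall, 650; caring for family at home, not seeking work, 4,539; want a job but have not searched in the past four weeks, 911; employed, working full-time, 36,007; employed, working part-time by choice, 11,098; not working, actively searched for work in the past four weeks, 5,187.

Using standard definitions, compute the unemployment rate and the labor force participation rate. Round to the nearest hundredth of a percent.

Unemployment rate ≈ 11.03%; labor force participation rate ≈ 67.73%.

Employed = 36,007 + 11,098 = 47,105.
Unemployed = 650 + 5,187 = 5,837 (jobless and actively searching, or on temporary layoff).
Labor force = 47,105 + 5,837 = 52,942.
Not in labor force = 6,202 + 13,574 + 4,539 + 911 = 25,226 (those not working and not actively searching are outside the labor force — including those who want a job but have given up searching).
Civilian working-age population = 52,942 + 25,226 = 78,168.
Unemployment rate = 5,837 / 52,942 = 11.03%.
Labor force participation rate = 52,942 / 78,168 = 67.73%.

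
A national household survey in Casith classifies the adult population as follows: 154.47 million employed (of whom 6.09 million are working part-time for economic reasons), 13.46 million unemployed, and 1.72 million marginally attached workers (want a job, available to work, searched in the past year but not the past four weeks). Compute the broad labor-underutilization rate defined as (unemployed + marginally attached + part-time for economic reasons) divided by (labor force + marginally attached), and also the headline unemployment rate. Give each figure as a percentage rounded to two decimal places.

Broad underutilization rate ≈ 12.54%; headline unemployment rate ≈ 8.02%.

Labor force = 154.47 + 13.46 = 167.93 million.
Numerator = 13.46 + 1.72 + 6.09 = 21.27 million.
Denominator = 167.93 + 1.72 = 169.65 million.
Broad rate = 21.27 / 169.65 = 12.54%.
Headline unemployment rate = 13.46 / 167.93 = 8.02%.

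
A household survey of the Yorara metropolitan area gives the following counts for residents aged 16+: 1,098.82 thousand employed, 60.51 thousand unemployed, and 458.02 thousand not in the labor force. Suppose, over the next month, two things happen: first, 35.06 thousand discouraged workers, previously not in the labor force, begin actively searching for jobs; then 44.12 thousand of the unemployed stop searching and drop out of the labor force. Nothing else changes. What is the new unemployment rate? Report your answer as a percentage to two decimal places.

New unemployment rate ≈ 4.47%.

Initially, labor force = 1,098.82 + 60.51 = 1,159.33 thousand, so u = 60.51/1,159.33 = 5.22%.
After the first change, unemployed and labor force both rise by 35.06 → E = 1,098.82, U = 95.57, labor force = 1,194.39 thousand.
After the second change, unemployed and labor force both fall by 44.12 → E = 1,098.82, U = 51.45, labor force = 1,150.27 thousand.
New unemployment rate = 51.45 / 1,150.27 = 4.47%.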